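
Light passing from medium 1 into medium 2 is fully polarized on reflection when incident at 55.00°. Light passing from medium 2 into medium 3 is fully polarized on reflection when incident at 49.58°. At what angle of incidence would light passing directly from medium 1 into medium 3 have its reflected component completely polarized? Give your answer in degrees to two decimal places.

θ_B ≈ 59.19°

tan θ_B(1→2) = n₂/n₁ = tan 55.00° = 1.4281.
tan θ_B(2→3) = n₃/n₂ = tan 49.58° = 1.1742.
So n₃/n₁ = (n₂/n₁)(n₃/n₂) = 1.4281 × 1.1742 = 1.6769.
θ_B(1→3) = arctan(1.6769) = 59.19°.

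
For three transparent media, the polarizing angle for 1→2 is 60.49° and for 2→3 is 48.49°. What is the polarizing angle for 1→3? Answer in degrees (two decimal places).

Each Brewster angle gives a ratio: n₂/n₁ = tan 60.49° = 1.7668, n₃/n₂ = tan 48.49° = 1.1299.
n₃/n₁ = 1.9963. Then tan θ_B(1→3) = n₃/n₁, so θ_B(1→3) = arctan(1.9963) = 63.39°.

θ_B ≈ 63.39°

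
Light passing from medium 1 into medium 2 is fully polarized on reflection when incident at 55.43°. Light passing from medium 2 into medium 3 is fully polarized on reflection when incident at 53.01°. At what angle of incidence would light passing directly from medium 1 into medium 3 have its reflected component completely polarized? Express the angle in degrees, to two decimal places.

n₂/n₁ = tan 55.43° = 1.4512 and n₃/n₂ = tan 53.01° = 1.3275.
So n₃/n₁ = (n₂/n₁)(n₃/n₂) = 1.4512 × 1.3275 = 1.9265.
θ_B(1→3) = arctan(1.9265) = 62.57°.

θ_B ≈ 62.57°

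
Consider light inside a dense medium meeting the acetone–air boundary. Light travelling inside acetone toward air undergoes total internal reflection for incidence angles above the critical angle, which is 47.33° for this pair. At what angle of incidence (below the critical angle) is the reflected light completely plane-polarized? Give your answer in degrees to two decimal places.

θ_B ≈ 36.33°

sin θ_c = n₂/n₁, so n₂/n₁ = sin 47.33° = 0.7353.
Brewster: tan θ_B = n₂/n₁ = 0.7353.
θ_B = arctan(0.7353) = 36.33°.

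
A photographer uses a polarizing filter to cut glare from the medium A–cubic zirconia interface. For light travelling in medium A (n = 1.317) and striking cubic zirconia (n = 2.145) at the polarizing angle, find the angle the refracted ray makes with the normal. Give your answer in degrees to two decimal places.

θ_B = arctan(n₂/n₁) = arctan(2.145/1.317) = 58.45°.
Since θ_B + θ_t = 90° at Brewster incidence, θ_t = 90° − 58.45° = 31.55°.

θ_t ≈ 31.55°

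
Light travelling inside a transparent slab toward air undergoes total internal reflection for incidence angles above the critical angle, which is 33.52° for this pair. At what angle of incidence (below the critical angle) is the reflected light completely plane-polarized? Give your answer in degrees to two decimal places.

sin θ_c = n₂/n₁, so n₂/n₁ = sin 33.52° = 0.5522.
Brewster: tan θ_B = n₂/n₁ = 0.5522.
θ_B = arctan(0.5522) = 28.91°.

θ_B ≈ 28.91°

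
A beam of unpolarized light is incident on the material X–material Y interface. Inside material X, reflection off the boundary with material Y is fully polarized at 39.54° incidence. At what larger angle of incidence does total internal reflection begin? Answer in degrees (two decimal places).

θ_c ≈ 55.64°

n₂/n₁ = tan 39.54° = 0.8255; the critical angle satisfies sin θ_c = n₂/n₁.
θ_c = arcsin(0.8255) = 55.64°.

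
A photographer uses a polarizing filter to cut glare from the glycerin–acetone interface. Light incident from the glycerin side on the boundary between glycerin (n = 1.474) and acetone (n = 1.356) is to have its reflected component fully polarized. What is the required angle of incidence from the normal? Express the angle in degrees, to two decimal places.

θ_B ≈ 42.61°

Brewster's condition: tan θ_B = n₂/n₁ = 1.356/1.474 = 0.9199.
So θ_B = arctan 0.9199 = 42.61°.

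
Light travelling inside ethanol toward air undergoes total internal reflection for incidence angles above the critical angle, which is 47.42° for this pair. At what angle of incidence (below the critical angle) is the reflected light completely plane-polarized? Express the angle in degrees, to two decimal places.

sin θ_c = n₂/n₁, so n₂/n₁ = sin 47.42° = 0.7363.
Brewster: tan θ_B = n₂/n₁ = 0.7363.
θ_B = arctan(0.7363) = 36.37°.

θ_B ≈ 36.37°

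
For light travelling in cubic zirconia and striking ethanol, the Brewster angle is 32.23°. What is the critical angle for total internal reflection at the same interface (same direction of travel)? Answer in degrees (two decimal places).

θ_c ≈ 39.08°

n₂/n₁ = tan 32.23° = 0.6305; the critical angle satisfies sin θ_c = n₂/n₁.
θ_c = arcsin(0.6305) = 39.08°.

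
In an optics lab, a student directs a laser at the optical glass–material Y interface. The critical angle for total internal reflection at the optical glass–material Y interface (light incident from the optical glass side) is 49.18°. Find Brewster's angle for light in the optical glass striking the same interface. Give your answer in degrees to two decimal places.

θ_B ≈ 37.12°

At the critical angle sin θ_c = n₂/n₁, giving n₂/n₁ = sin 49.18° = 0.7568.
Then tan θ_B = n₂/n₁ = 0.7568, so θ_B = arctan 0.7568 = 37.12°.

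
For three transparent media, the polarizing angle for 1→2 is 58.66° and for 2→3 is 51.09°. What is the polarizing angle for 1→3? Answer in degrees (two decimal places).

θ_B ≈ 63.82°

tan θ_B(1→2) = n₂/n₁ = tan 58.66° = 1.6421.
tan θ_B(2→3) = n₃/n₂ = tan 51.09° = 1.2389.
So n₃/n₁ = (n₂/n₁)(n₃/n₂) = 1.6421 × 1.2389 = 2.0344.
θ_B(1→3) = arctan(2.0344) = 63.82°.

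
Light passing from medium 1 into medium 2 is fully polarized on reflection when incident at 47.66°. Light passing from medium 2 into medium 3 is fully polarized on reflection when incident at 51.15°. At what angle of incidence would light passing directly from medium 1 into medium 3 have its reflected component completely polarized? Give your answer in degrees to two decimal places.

θ_B ≈ 53.72°

tan θ_B(1→2) = n₂/n₁ = tan 47.66° = 1.0974.
tan θ_B(2→3) = n₃/n₂ = tan 51.15° = 1.2415.
n₃/n₁ = 1.3625. Then tan θ_B(1→3) = n₃/n₁, so θ_B(1→3) = arctan(1.3625) = 53.72°.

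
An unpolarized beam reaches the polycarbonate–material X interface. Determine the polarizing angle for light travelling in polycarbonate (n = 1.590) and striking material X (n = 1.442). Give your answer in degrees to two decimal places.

tan θ_B = n₂/n₁ = 1.442/1.590 = 0.9069.
So θ_B = arctan 0.9069 = 42.21°.

θ_B ≈ 42.21°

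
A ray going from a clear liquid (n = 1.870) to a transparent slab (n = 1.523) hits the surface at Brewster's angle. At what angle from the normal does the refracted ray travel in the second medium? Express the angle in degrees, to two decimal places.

θ_t ≈ 50.84°

tan θ_B = n₂/n₁ = 1.523/1.870 = 0.8144, so θ_B = 39.16°.
At Brewster's angle the reflected and refracted rays are perpendicular, so θ_t = 90° − θ_B = 90° − 39.16° = 50.84°.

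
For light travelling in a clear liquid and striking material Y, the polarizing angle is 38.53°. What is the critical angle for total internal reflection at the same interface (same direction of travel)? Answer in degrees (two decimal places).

n₂/n₁ = tan 38.53° = 0.7963; the critical angle satisfies sin θ_c = n₂/n₁.
θ_c = arcsin(0.7963) = 52.78°.

θ_c ≈ 52.78°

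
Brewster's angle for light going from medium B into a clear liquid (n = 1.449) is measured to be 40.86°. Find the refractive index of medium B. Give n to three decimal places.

At Brewster's angle, tan θ_B = n₂/n₁ with n₁ on the incident side (medium B) and n₂ on the transmitted side (a clear liquid).
n₁ = n₂ / tan θ_B = 1.449 / tan 40.86° = 1.675.

n ≈ 1.675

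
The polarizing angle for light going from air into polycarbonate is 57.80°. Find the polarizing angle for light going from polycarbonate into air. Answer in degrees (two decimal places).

The two Brewster angles are complementary: θ_B' = 90° − θ_B = 90° − 57.80° = 32.20°.

θ_B' ≈ 32.20°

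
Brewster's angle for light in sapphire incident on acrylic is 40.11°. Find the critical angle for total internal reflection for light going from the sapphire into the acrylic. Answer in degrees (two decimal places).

θ_c ≈ 57.39°

From Brewster, n₂/n₁ = tan θ_B = tan 40.11° = 0.8424.
Then sin θ_c = n₂/n₁ = 0.8424, so θ_c = arcsin 0.8424 = 57.39°.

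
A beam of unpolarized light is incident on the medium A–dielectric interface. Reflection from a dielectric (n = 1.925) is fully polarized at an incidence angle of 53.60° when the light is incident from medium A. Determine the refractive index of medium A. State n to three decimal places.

Brewster's law: tan θ_B = n₂/n₁ (light incident in medium A, refracted into a dielectric).
n₁ = n₂ / tan θ_B = 1.925 / tan 53.60° = 1.419.

n ≈ 1.419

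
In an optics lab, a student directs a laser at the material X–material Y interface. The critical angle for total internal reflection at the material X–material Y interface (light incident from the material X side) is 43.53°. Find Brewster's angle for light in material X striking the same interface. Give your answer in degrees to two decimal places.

At the critical angle sin θ_c = n₂/n₁, giving n₂/n₁ = sin 43.53° = 0.6887.
Then tan θ_B = n₂/n₁ = 0.6887, so θ_B = arctan 0.6887 = 34.56°.

θ_B ≈ 34.56°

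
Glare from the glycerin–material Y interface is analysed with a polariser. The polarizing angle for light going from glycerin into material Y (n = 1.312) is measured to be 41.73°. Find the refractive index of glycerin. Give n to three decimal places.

Full polarization of the reflected beam means tan θ_B = n₂/n₁, where n₁ is the incident medium (glycerin).
n₁ = n₂ / tan θ_B = 1.312 / tan 41.73° = 1.471.

n ≈ 1.471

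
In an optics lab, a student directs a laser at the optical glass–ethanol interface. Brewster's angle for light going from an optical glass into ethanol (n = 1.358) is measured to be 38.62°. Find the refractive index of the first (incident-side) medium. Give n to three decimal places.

At Brewster's angle, tan θ_B = n₂/n₁ with n₁ on the incident side (an optical glass) and n₂ on the transmitted side (ethanol).
n₁ = n₂ / tan θ_B = 1.358 / tan 38.62° = 1.700.

n ≈ 1.700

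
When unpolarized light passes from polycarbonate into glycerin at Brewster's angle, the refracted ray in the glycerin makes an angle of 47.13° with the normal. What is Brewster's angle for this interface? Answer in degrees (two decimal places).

At Brewster's angle the reflected and refracted rays are perpendicular, so θ_B + θ_t = 90°.
So θ_B = 90° − θ_t = 90° − 47.13° = 42.87°.

θ_B ≈ 42.87°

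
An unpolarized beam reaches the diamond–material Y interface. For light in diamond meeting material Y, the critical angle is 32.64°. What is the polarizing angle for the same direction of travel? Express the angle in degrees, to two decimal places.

θ_B ≈ 28.34°

At the critical angle sin θ_c = n₂/n₁, giving n₂/n₁ = sin 32.64° = 0.5394.
Then tan θ_B = n₂/n₁ = 0.5394, so θ_B = arctan 0.5394 = 28.34°.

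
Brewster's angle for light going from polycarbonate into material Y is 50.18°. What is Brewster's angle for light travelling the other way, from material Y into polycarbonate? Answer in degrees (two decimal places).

The two Brewster angles are complementary: θ_B' = 90° − θ_B = 90° − 50.18° = 39.82°.

θ_B' ≈ 39.82°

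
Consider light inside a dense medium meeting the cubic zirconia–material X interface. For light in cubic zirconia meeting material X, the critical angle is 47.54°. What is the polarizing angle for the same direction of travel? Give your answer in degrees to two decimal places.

At the critical angle sin θ_c = n₂/n₁, giving n₂/n₁ = sin 47.54° = 0.7377.
Then tan θ_B = n₂/n₁ = 0.7377, so θ_B = arctan 0.7377 = 36.42°.

θ_B ≈ 36.42°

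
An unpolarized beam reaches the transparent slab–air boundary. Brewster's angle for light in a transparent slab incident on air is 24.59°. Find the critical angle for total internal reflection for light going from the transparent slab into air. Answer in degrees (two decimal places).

θ_c ≈ 27.23°

n₂/n₁ = tan 24.59° = 0.4576; the critical angle satisfies sin θ_c = n₂/n₁.
θ_c = arcsin(0.4576) = 27.23°.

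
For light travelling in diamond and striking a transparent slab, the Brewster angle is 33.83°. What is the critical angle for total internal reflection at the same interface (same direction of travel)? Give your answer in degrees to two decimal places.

θ_c ≈ 42.08°

tan θ_B = n₂/n₁ = tan 33.83° = 0.6702.
Total internal reflection: sin θ_c = n₂/n₁ = 0.6702.
θ_c = arcsin(0.6702) = 42.08°.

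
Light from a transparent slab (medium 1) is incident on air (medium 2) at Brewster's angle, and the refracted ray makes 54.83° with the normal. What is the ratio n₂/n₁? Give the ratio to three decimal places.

n₂/n₁ ≈ 0.705

θ_B + θ_t = 90°, so θ_B = 90° − 54.83° = 35.17°.
Then n₂/n₁ = tan θ_B = tan 35.17° = 0.705.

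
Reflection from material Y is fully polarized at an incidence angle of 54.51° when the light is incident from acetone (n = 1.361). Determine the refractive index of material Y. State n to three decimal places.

Full polarization of the reflected beam means tan θ_B = n₂/n₁, where n₁ is the incident medium (acetone).
n₂ = n₁ tan θ_B = 1.361 × tan 54.51° = 1.909.

n ≈ 1.909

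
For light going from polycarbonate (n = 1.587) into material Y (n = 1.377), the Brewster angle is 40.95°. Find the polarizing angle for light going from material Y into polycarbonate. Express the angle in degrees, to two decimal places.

θ_B' ≈ 49.05°

The two Brewster angles are complementary: θ_B' = 90° − θ_B = 90° − 40.95° = 49.05°.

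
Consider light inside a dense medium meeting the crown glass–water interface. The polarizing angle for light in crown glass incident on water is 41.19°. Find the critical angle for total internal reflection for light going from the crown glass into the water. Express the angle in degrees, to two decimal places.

n₂/n₁ = tan 41.19° = 0.8751; the critical angle satisfies sin θ_c = n₂/n₁.
θ_c = arcsin(0.8751) = 61.06°.

θ_c ≈ 61.06°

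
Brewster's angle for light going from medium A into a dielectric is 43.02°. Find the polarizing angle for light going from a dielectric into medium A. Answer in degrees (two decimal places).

The two Brewster angles are complementary: θ_B' = 90° − θ_B = 90° − 43.02° = 46.98°.

θ_B' ≈ 46.98°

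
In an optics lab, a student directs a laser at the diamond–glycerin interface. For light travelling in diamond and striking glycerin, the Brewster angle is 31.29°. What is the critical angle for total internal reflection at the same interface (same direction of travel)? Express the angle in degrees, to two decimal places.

n₂/n₁ = tan 31.29° = 0.6078; the critical angle satisfies sin θ_c = n₂/n₁.
θ_c = arcsin(0.6078) = 37.43°.

θ_c ≈ 37.43°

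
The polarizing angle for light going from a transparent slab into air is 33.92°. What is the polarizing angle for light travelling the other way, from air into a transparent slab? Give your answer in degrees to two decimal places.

θ_B' ≈ 56.08°

Reversing the direction swaps n₁ and n₂, so tan θ_B' = 1/tan θ_B and θ_B' = 90° − θ_B.
Hence θ_B' = 90° − 33.92° = 56.08°.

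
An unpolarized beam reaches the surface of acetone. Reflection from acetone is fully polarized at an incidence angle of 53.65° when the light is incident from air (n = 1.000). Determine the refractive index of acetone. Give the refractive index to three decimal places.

Full polarization of the reflected beam means tan θ_B = n₂/n₁, where n₁ is the incident medium (air).
n₂ = n₁ tan θ_B = 1.000 × tan 53.65° = 1.359.

n ≈ 1.359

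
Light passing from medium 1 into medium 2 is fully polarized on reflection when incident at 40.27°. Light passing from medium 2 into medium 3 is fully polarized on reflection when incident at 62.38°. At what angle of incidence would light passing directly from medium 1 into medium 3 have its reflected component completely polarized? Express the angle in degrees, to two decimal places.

θ_B ≈ 58.30°

n₂/n₁ = tan 40.27° = 0.8472 and n₃/n₂ = tan 62.38° = 1.9112.
n₃/n₁ = 1.6191. Then tan θ_B(1→3) = n₃/n₁, so θ_B(1→3) = arctan(1.6191) = 58.30°.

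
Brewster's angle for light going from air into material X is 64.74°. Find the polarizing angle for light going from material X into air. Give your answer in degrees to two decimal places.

θ_B' ≈ 25.26°

The two Brewster angles are complementary: θ_B' = 90° − θ_B = 90° − 64.74° = 25.26°.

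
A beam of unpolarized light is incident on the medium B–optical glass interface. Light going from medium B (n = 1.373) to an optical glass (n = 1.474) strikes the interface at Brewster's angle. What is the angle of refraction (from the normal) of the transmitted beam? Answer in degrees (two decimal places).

First find Brewster's angle: tan θ_B = 1.474/1.373 = 1.0736, giving θ_B = 47.03°.
Since θ_B + θ_t = 90° at Brewster incidence, θ_t = 90° − 47.03° = 42.97°.

θ_t ≈ 42.97°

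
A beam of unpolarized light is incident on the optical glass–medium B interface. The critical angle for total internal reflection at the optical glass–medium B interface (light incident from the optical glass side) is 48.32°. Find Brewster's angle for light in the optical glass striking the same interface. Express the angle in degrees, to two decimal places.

n₂/n₁ = sin θ_c = sin 48.32° = 0.7469.
tan θ_B equals the same ratio, so θ_B = arctan(0.7469) = 36.75°.

θ_B ≈ 36.75°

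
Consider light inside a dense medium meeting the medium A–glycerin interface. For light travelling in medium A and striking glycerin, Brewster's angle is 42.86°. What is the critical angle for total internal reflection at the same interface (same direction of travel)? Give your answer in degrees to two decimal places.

θ_c ≈ 68.12°

From Brewster, n₂/n₁ = tan θ_B = tan 42.86° = 0.9280.
Then sin θ_c = n₂/n₁ = 0.9280, so θ_c = arcsin 0.9280 = 68.12°.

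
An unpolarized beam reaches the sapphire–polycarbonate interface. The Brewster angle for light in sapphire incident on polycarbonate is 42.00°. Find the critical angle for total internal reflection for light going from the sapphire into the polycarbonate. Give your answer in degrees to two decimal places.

θ_c ≈ 64.21°

tan θ_B = n₂/n₁ = tan 42.00° = 0.9004.
Total internal reflection: sin θ_c = n₂/n₁ = 0.9004.
θ_c = arcsin(0.9004) = 64.21°.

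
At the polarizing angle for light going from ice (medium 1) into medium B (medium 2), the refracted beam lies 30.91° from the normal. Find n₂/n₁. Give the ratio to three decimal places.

θ_B + θ_t = 90°, so θ_B = 90° − 30.91° = 59.09°.
tan θ_B = n₂/n₁, so n₂/n₁ = tan 59.09° = 1.670.

n₂/n₁ ≈ 1.670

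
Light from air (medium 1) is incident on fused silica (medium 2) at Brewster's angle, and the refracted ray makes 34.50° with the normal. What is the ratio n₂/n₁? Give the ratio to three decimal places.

θ_B + θ_t = 90°, so θ_B = 90° − 34.50° = 55.50°.
tan θ_B = n₂/n₁, so n₂/n₁ = tan 55.50° = 1.455.

n₂/n₁ ≈ 1.455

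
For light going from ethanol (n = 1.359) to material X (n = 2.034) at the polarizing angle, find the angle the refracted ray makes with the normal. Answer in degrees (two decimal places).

θ_B = arctan(n₂/n₁) = arctan(2.034/1.359) = 56.25°.
The refracted ray is perpendicular to the reflected ray, so θ_t = 90° − θ_B = 33.75°.

θ_t ≈ 33.75°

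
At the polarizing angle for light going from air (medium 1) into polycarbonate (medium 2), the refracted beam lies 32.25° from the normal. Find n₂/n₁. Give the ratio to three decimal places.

θ_B + θ_t = 90°, so θ_B = 90° − 32.25° = 57.75°.
tan θ_B = n₂/n₁, so n₂/n₁ = tan 57.75° = 1.585.

n₂/n₁ ≈ 1.585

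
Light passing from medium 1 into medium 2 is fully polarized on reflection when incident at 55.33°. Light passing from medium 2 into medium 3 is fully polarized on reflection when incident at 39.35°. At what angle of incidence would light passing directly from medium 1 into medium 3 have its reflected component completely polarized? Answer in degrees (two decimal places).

θ_B ≈ 49.85°

n₂/n₁ = tan 55.33° = 1.4458 and n₃/n₂ = tan 39.35° = 0.8199.
Multiplying, n₃/n₁ = 1.4458 × 0.8199 = 1.1855, and θ_B(1→3) = arctan 1.1855 = 49.85°.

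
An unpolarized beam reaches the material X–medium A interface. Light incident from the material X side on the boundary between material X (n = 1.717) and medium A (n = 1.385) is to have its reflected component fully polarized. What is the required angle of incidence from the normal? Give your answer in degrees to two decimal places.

θ_B ≈ 38.89°

tan θ_B = n₂/n₁ = 1.385/1.717 = 0.8066. Taking the arctangent, θ_B = 38.89°.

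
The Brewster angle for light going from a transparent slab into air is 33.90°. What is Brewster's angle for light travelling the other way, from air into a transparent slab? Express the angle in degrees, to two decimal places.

θ_B' ≈ 56.10°

The two Brewster angles are complementary: θ_B' = 90° − θ_B = 90° − 33.90° = 56.10°.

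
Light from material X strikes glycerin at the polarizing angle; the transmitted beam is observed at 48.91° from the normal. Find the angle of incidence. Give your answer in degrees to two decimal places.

Since the reflected and refracted rays are at right angles at the polarizing angle, θ_B + θ_t = 90°.
So θ_B = 90° − θ_t = 90° − 48.91° = 41.09°.

θ_B ≈ 41.09°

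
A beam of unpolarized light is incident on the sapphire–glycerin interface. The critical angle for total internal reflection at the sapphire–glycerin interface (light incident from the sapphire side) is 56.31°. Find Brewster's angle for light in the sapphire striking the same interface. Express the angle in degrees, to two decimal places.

θ_B ≈ 39.76°

n₂/n₁ = sin θ_c = sin 56.31° = 0.8321.
tan θ_B equals the same ratio, so θ_B = arctan(0.8321) = 39.76°.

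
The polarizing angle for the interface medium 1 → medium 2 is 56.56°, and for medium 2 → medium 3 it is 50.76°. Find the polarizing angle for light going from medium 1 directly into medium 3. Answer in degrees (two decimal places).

n₂/n₁ = tan 56.56° = 1.5143 and n₃/n₂ = tan 50.76° = 1.2244.
n₃/n₁ = 1.8540. Then tan θ_B(1→3) = n₃/n₁, so θ_B(1→3) = arctan(1.8540) = 61.66°.

θ_B ≈ 61.66°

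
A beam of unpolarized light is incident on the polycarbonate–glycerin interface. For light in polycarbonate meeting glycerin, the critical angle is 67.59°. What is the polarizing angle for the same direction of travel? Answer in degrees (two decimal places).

sin θ_c = n₂/n₁, so n₂/n₁ = sin 67.59° = 0.9245.
Brewster: tan θ_B = n₂/n₁ = 0.9245.
θ_B = arctan(0.9245) = 42.75°.

θ_B ≈ 42.75°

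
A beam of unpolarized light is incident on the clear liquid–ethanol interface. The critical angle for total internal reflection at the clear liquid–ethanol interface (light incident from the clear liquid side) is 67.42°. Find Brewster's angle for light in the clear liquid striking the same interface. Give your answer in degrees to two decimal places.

n₂/n₁ = sin θ_c = sin 67.42° = 0.9233.
tan θ_B equals the same ratio, so θ_B = arctan(0.9233) = 42.72°.

θ_B ≈ 42.72°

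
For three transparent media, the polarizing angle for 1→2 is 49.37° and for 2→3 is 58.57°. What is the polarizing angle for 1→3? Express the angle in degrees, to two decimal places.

θ_B ≈ 62.33°

Each Brewster angle gives a ratio: n₂/n₁ = tan 49.37° = 1.1655, n₃/n₂ = tan 58.57° = 1.6363.
Multiplying, n₃/n₁ = 1.1655 × 1.6363 = 1.9071, and θ_B(1→3) = arctan 1.9071 = 62.33°.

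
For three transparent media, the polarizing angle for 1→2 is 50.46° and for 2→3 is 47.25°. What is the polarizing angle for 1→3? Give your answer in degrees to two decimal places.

θ_B ≈ 52.65°

tan θ_B(1→2) = n₂/n₁ = tan 50.46° = 1.2114.
tan θ_B(2→3) = n₃/n₂ = tan 47.25° = 1.0818.
n₃/n₁ = 1.3105. Then tan θ_B(1→3) = n₃/n₁, so θ_B(1→3) = arctan(1.3105) = 52.65°.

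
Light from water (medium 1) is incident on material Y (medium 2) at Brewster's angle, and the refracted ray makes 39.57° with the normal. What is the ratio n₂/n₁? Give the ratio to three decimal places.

At Brewster incidence θ_B = 90° − θ_t = 90° − 39.57° = 50.43°.
tan θ_B = n₂/n₁, so n₂/n₁ = tan 50.43° = 1.210.

n₂/n₁ ≈ 1.210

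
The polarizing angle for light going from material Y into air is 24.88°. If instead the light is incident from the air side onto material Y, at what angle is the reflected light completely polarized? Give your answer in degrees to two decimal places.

θ_B' ≈ 65.12°

tan θ_B' = n₁/n₂ = 1/tan θ_B, so θ_B' = 90° − θ_B.
θ_B' = 90° − 24.88° = 65.12°.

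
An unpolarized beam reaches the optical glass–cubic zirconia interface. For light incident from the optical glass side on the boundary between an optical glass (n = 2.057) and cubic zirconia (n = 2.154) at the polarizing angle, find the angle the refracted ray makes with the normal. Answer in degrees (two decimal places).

θ_t ≈ 43.68°

First find Brewster's angle: tan θ_B = 2.154/2.057 = 1.0472, giving θ_B = 46.32°.
At Brewster's angle the reflected and refracted rays are perpendicular, so θ_t = 90° − θ_B = 90° − 46.32° = 43.68°.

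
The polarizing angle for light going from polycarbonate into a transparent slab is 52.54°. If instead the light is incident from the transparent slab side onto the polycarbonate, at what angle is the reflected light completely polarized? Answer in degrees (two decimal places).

tan θ_B' = n₁/n₂ = 1/tan θ_B, so θ_B' = 90° − θ_B.
θ_B' = 90° − 52.54° = 37.46°.

θ_B' ≈ 37.46°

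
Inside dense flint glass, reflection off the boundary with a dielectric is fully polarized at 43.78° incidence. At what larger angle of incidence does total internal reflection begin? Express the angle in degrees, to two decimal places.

θ_c ≈ 73.39°

From Brewster, n₂/n₁ = tan θ_B = tan 43.78° = 0.9583.
Then sin θ_c = n₂/n₁ = 0.9583, so θ_c = arcsin 0.9583 = 73.39°.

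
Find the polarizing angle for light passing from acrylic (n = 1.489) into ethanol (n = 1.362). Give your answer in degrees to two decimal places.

tan θ_B = n₂/n₁ = 1.362/1.489 = 0.9147. Taking the arctangent, θ_B = 42.45°.

θ_B ≈ 42.45°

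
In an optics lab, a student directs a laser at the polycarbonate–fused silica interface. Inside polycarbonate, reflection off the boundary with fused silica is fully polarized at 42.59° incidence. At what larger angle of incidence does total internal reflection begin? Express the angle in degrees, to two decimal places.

tan θ_B = n₂/n₁ = tan 42.59° = 0.9192.
Total internal reflection: sin θ_c = n₂/n₁ = 0.9192.
θ_c = arcsin(0.9192) = 66.81°.

θ_c ≈ 66.81°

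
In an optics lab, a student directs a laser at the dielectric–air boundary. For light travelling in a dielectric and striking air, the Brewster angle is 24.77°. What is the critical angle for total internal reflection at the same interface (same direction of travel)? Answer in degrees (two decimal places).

n₂/n₁ = tan 24.77° = 0.4614; the critical angle satisfies sin θ_c = n₂/n₁.
θ_c = arcsin(0.4614) = 27.48°.

θ_c ≈ 27.48°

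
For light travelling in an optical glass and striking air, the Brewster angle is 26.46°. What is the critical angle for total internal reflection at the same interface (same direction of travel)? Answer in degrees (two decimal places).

tan θ_B = n₂/n₁ = tan 26.46° = 0.4977.
Total internal reflection: sin θ_c = n₂/n₁ = 0.4977.
θ_c = arcsin(0.4977) = 29.85°.

θ_c ≈ 29.85°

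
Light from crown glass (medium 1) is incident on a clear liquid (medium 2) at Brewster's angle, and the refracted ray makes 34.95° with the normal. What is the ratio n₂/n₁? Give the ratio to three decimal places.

n₂/n₁ ≈ 1.431

At Brewster incidence θ_B = 90° − θ_t = 90° − 34.95° = 55.05°.
tan θ_B = n₂/n₁, so n₂/n₁ = tan 55.05° = 1.431.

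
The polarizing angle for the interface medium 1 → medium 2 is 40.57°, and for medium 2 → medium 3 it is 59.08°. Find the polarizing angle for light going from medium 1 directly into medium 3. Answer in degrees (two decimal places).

n₂/n₁ = tan 40.57° = 0.8562 and n₃/n₂ = tan 59.08° = 1.6696.
Multiplying, n₃/n₁ = 0.8562 × 1.6696 = 1.4295, and θ_B(1→3) = arctan 1.4295 = 55.02°.

θ_B ≈ 55.02°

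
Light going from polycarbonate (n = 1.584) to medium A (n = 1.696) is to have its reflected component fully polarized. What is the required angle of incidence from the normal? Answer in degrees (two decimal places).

The reflected p-component vanishes when tan θ_B = n₂/n₁.
tan θ_B = n₂/n₁ = 1.696/1.584 = 1.0707.
θ_B = arctan(1.0707) = 46.96°.

θ_B ≈ 46.96°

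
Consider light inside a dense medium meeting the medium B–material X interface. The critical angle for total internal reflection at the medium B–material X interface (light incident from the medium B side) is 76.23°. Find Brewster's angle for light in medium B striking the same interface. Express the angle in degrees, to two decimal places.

sin θ_c = n₂/n₁, so n₂/n₁ = sin 76.23° = 0.9713.
Brewster: tan θ_B = n₂/n₁ = 0.9713.
θ_B = arctan(0.9713) = 44.16°.

θ_B ≈ 44.16°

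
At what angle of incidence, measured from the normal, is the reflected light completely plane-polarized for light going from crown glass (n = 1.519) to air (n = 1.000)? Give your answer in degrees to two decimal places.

θ_B ≈ 33.36°

tan θ_B = n₂/n₁ = 1.000/1.519 = 0.6583.
θ_B = arctan(0.6583) = 33.36°.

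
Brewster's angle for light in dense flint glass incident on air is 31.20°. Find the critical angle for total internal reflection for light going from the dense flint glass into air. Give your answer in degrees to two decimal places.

tan θ_B = n₂/n₁ = tan 31.20° = 0.6056.
Total internal reflection: sin θ_c = n₂/n₁ = 0.6056.
θ_c = arcsin(0.6056) = 37.27°.

θ_c ≈ 37.27°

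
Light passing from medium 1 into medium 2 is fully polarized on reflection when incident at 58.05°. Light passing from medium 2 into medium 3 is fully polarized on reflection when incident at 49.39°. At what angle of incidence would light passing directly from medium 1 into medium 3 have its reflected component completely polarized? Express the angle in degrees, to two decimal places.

tan θ_B(1→2) = n₂/n₁ = tan 58.05° = 1.6034.
tan θ_B(2→3) = n₃/n₂ = tan 49.39° = 1.1663.
So n₃/n₁ = (n₂/n₁)(n₃/n₂) = 1.6034 × 1.1663 = 1.8701.
θ_B(1→3) = arctan(1.8701) = 61.87°.

θ_B ≈ 61.87°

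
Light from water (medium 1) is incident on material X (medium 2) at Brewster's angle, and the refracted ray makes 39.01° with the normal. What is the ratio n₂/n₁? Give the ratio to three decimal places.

n₂/n₁ ≈ 1.234

θ_B + θ_t = 90°, so θ_B = 90° − 39.01° = 50.99°.
Then n₂/n₁ = tan θ_B = tan 50.99° = 1.234.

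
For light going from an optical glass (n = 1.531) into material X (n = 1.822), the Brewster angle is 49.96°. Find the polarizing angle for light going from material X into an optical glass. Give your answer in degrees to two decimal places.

The two Brewster angles are complementary: θ_B' = 90° − θ_B = 90° − 49.96° = 40.04°.

θ_B' ≈ 40.04°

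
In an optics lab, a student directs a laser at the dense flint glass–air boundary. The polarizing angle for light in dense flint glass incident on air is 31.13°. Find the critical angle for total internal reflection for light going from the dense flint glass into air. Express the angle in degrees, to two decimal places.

θ_c ≈ 37.15°

tan θ_B = n₂/n₁ = tan 31.13° = 0.6040.
Total internal reflection: sin θ_c = n₂/n₁ = 0.6040.
θ_c = arcsin(0.6040) = 37.15°.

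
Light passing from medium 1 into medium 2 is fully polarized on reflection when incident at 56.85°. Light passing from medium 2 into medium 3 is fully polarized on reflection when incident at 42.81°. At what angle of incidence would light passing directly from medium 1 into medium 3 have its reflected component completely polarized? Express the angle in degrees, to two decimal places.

n₂/n₁ = tan 56.85° = 1.5311 and n₃/n₂ = tan 42.81° = 0.9263.
n₃/n₁ = 1.4183. Then tan θ_B(1→3) = n₃/n₁, so θ_B(1→3) = arctan(1.4183) = 54.81°.

θ_B ≈ 54.81°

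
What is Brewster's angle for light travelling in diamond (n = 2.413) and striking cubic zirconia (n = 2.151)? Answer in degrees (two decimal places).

At Brewster's angle the reflected and refracted rays are perpendicular, which with Snell's law gives tan θ_B = n₂/n₁.
tan θ_B = n₂/n₁ = 2.151/2.413 = 0.8914. Taking the arctangent, θ_B = 41.71°.

θ_B ≈ 41.71°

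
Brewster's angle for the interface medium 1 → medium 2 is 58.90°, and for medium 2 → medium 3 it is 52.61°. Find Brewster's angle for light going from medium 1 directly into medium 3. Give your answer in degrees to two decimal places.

n₂/n₁ = tan 58.90° = 1.6577 and n₃/n₂ = tan 52.61° = 1.3084.
n₃/n₁ = 2.1690. Then tan θ_B(1→3) = n₃/n₁, so θ_B(1→3) = arctan(2.1690) = 65.25°.

θ_B ≈ 65.25°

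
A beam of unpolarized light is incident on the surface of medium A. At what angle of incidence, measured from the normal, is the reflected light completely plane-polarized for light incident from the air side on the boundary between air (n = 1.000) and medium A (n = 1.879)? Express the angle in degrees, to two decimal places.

θ_B ≈ 61.98°

Here n₂/n₁ = 1.879/1.000 = 1.8790, and Brewster's law gives tan θ_B = n₂/n₁. Taking the arctangent, θ_B = 61.98°.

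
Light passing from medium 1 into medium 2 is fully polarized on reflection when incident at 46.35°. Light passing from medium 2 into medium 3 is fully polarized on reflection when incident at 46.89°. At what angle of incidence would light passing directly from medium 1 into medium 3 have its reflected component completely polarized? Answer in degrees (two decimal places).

θ_B ≈ 48.23°

n₂/n₁ = tan 46.35° = 1.0483 and n₃/n₂ = tan 46.89° = 1.0682.
So n₃/n₁ = (n₂/n₁)(n₃/n₂) = 1.0483 × 1.0682 = 1.1198.
θ_B(1→3) = arctan(1.1198) = 48.23°.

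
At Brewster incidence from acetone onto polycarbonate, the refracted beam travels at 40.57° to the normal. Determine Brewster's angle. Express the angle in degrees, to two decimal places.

At Brewster's angle the reflected and refracted rays are perpendicular, so θ_B + θ_t = 90°.
So θ_B = 90° − θ_t = 90° − 40.57° = 49.43°.

θ_B ≈ 49.43°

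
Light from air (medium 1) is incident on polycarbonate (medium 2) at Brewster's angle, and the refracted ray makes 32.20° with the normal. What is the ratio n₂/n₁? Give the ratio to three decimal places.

n₂/n₁ ≈ 1.588

θ_B + θ_t = 90°, so θ_B = 90° − 32.20° = 57.80°.
tan θ_B = n₂/n₁, so n₂/n₁ = tan 57.80° = 1.588.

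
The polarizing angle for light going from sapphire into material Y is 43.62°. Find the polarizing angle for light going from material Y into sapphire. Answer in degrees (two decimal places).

tan θ_B' = n₁/n₂ = 1/tan θ_B, so θ_B' = 90° − θ_B.
θ_B' = 90° − 43.62° = 46.38°.

θ_B' ≈ 46.38°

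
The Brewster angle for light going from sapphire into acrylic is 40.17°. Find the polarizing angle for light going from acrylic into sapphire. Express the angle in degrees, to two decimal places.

θ_B' ≈ 49.83°

The two Brewster angles are complementary: θ_B' = 90° − θ_B = 90° − 40.17° = 49.83°.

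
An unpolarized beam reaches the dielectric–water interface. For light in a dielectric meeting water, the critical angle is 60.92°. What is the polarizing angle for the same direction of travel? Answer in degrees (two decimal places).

sin θ_c = n₂/n₁, so n₂/n₁ = sin 60.92° = 0.8739.
Brewster: tan θ_B = n₂/n₁ = 0.8739.
θ_B = arctan(0.8739) = 41.15°.

θ_B ≈ 41.15°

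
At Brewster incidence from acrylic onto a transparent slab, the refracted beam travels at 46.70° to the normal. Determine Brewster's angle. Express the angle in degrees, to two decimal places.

At Brewster's angle the reflected and refracted rays are perpendicular, so θ_B + θ_t = 90°.
θ_B = 90° − 46.70° = 43.30°.

θ_B ≈ 43.30°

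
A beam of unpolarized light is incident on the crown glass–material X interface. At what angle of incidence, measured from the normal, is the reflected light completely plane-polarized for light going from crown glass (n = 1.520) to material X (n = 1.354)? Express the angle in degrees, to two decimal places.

θ_B ≈ 41.69°

tan θ_B = n₂/n₁ = 1.354/1.520 = 0.8908.
θ_B = arctan(0.8908) = 41.69°.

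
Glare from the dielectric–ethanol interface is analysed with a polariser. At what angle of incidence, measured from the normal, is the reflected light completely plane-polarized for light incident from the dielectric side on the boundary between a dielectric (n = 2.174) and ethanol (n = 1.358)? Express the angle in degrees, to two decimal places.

Brewster's condition: tan θ_B = n₂/n₁ = 1.358/2.174 = 0.6247. Taking the arctangent, θ_B = 31.99°.

θ_B ≈ 31.99°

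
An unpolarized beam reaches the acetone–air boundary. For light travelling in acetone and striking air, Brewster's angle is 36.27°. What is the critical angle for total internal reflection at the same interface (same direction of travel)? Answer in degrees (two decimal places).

θ_c ≈ 47.20°

From Brewster, n₂/n₁ = tan θ_B = tan 36.27° = 0.7338.
Then sin θ_c = n₂/n₁ = 0.7338, so θ_c = arcsin 0.7338 = 47.20°.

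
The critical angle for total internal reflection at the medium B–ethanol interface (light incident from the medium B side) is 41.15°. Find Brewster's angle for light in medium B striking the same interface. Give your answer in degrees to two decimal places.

sin θ_c = n₂/n₁, so n₂/n₁ = sin 41.15° = 0.6580.
Brewster: tan θ_B = n₂/n₁ = 0.6580.
θ_B = arctan(0.6580) = 33.35°.

θ_B ≈ 33.35°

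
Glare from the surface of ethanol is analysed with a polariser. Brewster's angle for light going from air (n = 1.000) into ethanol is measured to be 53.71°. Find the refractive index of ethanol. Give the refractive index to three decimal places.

At Brewster's angle, tan θ_B = n₂/n₁ with n₁ on the incident side (air) and n₂ on the transmitted side (ethanol).
n₂ = n₁ tan θ_B = 1.000 × tan 53.71° = 1.362.

n ≈ 1.362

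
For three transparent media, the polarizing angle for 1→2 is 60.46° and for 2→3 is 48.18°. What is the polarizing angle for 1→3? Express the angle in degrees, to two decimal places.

θ_B ≈ 63.11°

tan θ_B(1→2) = n₂/n₁ = tan 60.46° = 1.7646.
tan θ_B(2→3) = n₃/n₂ = tan 48.18° = 1.1177.
n₃/n₁ = 1.9722. Then tan θ_B(1→3) = n₃/n₁, so θ_B(1→3) = arctan(1.9722) = 63.11°.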